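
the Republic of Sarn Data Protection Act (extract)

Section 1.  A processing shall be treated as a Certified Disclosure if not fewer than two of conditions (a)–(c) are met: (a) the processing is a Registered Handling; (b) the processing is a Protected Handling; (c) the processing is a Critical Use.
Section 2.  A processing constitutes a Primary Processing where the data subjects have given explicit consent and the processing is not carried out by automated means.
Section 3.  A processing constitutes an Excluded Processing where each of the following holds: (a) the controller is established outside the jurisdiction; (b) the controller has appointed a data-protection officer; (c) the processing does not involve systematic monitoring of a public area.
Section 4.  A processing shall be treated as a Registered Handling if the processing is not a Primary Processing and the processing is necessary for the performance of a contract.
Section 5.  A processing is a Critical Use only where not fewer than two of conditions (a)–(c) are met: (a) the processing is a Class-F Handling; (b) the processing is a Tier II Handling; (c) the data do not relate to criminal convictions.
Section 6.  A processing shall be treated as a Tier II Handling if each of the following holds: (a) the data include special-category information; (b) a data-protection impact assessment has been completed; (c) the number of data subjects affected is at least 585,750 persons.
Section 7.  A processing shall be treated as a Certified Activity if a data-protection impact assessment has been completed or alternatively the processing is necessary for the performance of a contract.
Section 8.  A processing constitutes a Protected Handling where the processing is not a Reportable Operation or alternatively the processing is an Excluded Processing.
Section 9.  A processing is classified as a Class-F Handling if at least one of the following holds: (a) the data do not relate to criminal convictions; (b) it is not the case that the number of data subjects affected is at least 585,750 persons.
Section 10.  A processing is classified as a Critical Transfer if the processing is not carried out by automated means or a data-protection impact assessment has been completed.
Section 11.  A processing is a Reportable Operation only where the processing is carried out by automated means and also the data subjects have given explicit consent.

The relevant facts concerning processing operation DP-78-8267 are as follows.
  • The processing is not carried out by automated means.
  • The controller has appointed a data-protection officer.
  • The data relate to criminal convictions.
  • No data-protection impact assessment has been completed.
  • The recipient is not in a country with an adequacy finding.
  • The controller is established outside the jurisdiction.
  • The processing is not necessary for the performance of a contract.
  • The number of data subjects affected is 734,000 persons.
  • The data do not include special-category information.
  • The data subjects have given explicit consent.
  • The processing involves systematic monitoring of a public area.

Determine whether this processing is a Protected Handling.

section 11 — Reportable Operation: [the processing is carried out by automated means? no] AND [the data subjects have given explicit consent? yes] → not satisfied.
section 3 — Excluded Processing: [the controller is established outside the jurisdiction? yes] AND [the controller has appointed a data-protection officer? yes] AND [the processing does not involve systematic monitoring of a public area? no] → not satisfied.
section 8 — Protected Handling: [not a Reportable Operation (section 11)? yes] OR [Excluded Processing (section 3)? no] → satisfied.

Yes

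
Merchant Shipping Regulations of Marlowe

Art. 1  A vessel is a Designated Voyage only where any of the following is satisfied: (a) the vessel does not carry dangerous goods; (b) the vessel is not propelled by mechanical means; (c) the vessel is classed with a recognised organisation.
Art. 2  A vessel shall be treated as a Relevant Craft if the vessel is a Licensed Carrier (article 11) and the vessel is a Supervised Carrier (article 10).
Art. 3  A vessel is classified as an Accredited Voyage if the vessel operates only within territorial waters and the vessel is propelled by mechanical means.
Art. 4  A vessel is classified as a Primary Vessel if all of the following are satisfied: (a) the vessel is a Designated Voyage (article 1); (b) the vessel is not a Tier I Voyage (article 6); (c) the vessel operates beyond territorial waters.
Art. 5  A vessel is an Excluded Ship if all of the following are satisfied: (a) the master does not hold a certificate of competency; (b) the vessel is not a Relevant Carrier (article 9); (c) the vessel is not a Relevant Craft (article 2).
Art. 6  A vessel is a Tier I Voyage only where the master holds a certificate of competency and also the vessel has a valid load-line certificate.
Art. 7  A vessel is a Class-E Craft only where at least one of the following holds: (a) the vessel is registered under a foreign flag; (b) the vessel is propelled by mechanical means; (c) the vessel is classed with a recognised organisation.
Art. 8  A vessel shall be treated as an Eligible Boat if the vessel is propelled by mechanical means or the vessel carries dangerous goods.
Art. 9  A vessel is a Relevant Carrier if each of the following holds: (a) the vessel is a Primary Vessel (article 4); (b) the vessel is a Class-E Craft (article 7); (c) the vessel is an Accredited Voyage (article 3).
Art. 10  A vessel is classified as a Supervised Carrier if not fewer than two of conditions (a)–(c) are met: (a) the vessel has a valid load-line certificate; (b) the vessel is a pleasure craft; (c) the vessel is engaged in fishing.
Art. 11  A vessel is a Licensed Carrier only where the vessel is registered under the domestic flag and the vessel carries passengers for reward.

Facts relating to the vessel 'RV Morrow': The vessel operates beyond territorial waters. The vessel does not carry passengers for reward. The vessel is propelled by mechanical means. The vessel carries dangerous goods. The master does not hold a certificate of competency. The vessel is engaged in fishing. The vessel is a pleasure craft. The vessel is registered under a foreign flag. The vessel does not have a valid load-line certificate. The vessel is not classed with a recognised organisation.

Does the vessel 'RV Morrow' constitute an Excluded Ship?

Yes

Under article 1: the vessel does not carry dangerous goods? no; or the vessel is not propelled by mechanical means? no; or the vessel is classed with a recognised organisation? no. So the vessel is not a Designated Voyage.
Under article 6: the master holds a certificate of competency? no; and the vessel has a valid load-line certificate? no. So the vessel is not a Tier I Voyage.
Under article 4: Designated Voyage (article 1)? no; and not a Tier I Voyage (article 6)? yes; and the vessel operates beyond territorial waters? yes. So the vessel is not a Primary Vessel.
Under article 7: the vessel is registered under a foreign flag? yes; or the vessel is propelled by mechanical means? yes; or the vessel is classed with a recognised organisation? no. So the vessel is a Class-E Craft.
Under article 3: the vessel operates only within territorial waters? no; and the vessel is propelled by mechanical means? yes. So the vessel is not an Accredited Voyage.
Under article 9: Primary Vessel (article 4)? no; and Class-E Craft (article 7)? yes; and Accredited Voyage (article 3)? no. So the vessel is not a Relevant Carrier.
Under article 11: the vessel is registered under the domestic flag? no; and the vessel carries passengers for reward? no. So the vessel is not a Licensed Carrier.
Under article 10: the vessel has a valid load-line certificate? no; the vessel is a pleasure craft? yes; the vessel is engaged in fishing? yes — 2 of 3 hold (need ≥2) → satisfied.
Under article 2: Licensed Carrier (article 11)? no; and Supervised Carrier (article 10)? yes. So the vessel is not a Relevant Craft.
Under article 5: the master does not hold a certificate of competency? yes; and not a Relevant Carrier (article 9)? yes; and not a Relevant Craft (article 2)? yes. So the vessel is an Excluded Ship.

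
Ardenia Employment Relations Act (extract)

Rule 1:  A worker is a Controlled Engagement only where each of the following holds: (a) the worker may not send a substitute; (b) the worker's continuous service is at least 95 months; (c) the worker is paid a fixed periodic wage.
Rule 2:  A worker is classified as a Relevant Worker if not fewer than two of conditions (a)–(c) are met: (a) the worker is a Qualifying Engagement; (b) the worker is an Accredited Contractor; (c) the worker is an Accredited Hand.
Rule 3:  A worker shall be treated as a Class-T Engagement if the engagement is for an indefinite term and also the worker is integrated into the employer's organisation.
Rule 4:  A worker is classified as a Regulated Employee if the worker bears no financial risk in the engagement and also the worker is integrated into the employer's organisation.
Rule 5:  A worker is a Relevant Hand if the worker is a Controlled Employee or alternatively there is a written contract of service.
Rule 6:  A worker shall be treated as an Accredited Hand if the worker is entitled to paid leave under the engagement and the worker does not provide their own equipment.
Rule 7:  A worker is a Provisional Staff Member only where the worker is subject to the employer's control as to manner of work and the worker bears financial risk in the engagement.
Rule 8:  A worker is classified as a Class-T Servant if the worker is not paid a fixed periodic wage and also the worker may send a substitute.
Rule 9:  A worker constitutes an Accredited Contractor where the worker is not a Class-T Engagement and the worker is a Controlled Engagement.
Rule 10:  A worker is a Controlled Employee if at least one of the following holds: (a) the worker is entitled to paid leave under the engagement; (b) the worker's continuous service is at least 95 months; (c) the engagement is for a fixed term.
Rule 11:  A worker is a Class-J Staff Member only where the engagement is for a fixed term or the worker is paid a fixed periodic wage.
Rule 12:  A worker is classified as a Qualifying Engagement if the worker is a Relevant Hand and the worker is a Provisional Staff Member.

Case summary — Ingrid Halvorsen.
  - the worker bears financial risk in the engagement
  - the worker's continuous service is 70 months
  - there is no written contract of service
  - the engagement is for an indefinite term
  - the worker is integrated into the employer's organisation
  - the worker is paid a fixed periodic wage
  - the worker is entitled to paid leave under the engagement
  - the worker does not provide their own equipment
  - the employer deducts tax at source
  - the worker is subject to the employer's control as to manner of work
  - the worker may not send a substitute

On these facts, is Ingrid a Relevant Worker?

rule 10 — Controlled Employee: [the worker is entitled to paid leave under the engagement? yes] OR [worker's continuous service: 70 months ≥ 95 months? no] OR [the engagement is for a fixed term? no] → satisfied.
rule 5 — Relevant Hand: [Controlled Employee (rule 10)? yes] OR [there is a written contract of service? no] → satisfied.
rule 7 — Provisional Staff Member: [the worker is subject to the employer's control as to manner of work? yes] AND [the worker bears financial risk in the engagement? yes] → satisfied.
rule 12 — Qualifying Engagement: [Relevant Hand (rule 5)? yes] AND [Provisional Staff Member (rule 7)? yes] → satisfied.
rule 3 — Class-T Engagement: [the engagement is for an indefinite term? yes] AND [the worker is integrated into the employer's organisation? yes] → satisfied.
rule 1 — Controlled Engagement: [the worker may not send a substitute? yes] AND [worker's continuous service: 70 months ≥ 95 months? no] AND [the worker is paid a fixed periodic wage? yes] → not satisfied.
rule 9 — Accredited Contractor: [not a Class-T Engagement (rule 3)? no] AND [Controlled Engagement (rule 1)? no] → not satisfied.
rule 6 — Accredited Hand: [the worker is entitled to paid leave under the engagement? yes] AND [the worker does not provide their own equipment? yes] → satisfied.
rule 2 — Relevant Worker: Qualifying Engagement (rule 12)? yes; Accredited Contractor (rule 9)? no; Accredited Hand (rule 6)? yes — 2 of 3 hold (need ≥2) → satisfied.

Yes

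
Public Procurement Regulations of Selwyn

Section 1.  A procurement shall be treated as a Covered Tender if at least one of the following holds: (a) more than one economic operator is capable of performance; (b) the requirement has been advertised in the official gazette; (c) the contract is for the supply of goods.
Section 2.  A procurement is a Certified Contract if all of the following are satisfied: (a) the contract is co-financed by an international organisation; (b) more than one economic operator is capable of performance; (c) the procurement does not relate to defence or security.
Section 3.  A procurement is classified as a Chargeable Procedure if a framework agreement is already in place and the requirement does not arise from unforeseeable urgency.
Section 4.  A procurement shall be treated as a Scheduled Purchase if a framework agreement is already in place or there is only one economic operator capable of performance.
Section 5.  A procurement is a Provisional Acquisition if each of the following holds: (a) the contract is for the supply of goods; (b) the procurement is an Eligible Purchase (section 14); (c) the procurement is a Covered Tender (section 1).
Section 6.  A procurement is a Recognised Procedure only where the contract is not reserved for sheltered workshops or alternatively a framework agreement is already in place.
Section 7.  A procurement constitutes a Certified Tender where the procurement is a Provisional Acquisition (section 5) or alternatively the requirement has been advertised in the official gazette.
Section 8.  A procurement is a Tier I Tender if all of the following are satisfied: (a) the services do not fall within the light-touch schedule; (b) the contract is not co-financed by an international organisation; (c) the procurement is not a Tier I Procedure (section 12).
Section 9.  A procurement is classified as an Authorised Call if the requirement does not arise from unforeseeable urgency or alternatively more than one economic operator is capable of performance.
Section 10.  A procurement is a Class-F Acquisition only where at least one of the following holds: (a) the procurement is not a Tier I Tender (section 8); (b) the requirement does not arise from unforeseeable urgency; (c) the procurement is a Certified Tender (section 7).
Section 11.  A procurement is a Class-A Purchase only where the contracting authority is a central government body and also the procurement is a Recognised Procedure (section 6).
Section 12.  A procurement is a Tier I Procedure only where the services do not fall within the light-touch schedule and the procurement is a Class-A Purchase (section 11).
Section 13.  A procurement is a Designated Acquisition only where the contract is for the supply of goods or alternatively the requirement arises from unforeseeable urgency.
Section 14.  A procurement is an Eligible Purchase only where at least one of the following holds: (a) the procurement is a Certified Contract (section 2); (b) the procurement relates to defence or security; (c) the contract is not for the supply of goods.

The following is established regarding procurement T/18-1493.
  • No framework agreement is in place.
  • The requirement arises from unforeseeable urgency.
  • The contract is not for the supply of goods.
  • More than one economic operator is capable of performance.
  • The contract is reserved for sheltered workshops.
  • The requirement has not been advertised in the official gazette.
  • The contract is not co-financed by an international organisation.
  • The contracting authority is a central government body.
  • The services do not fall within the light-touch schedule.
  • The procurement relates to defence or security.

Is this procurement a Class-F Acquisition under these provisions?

No

Under section 6: the contract is not reserved for sheltered workshops? no; or a framework agreement is already in place? no. So the procurement is not a Recognised Procedure.
Under section 11: the contracting authority is a central government body? yes; and Recognised Procedure (section 6)? no. So the procurement is not a Class-A Purchase.
Under section 12: the services do not fall within the light-touch schedule? yes; and Class-A Purchase (section 11)? no. So the procurement is not a Tier I Procedure.
Under section 8: the services do not fall within the light-touch schedule? yes; and the contract is not co-financed by an international organisation? yes; and not a Tier I Procedure (section 12)? yes. So the procurement is a Tier I Tender.
Under section 2: the contract is co-financed by an international organisation? no; and more than one economic operator is capable of performance? yes; and the procurement does not relate to defence or security? no. So the procurement is not a Certified Contract.
Under section 14: Certified Contract (section 2)? no; or the procurement relates to defence or security? yes; or the contract is not for the supply of goods? yes. So the procurement is an Eligible Purchase.
Under section 1: more than one economic operator is capable of performance? yes; or the requirement has been advertised in the official gazette? no; or the contract is for the supply of goods? no. So the procurement is a Covered Tender.
Under section 5: the contract is for the supply of goods? no; and Eligible Purchase (section 14)? yes; and Covered Tender (section 1)? yes. So the procurement is not a Provisional Acquisition.
Under section 7: Provisional Acquisition (section 5)? no; or the requirement has been advertised in the official gazette? no. So the procurement is not a Certified Tender.
Under section 10: not a Tier I Tender (section 8)? no; or the requirement does not arise from unforeseeable urgency? no; or Certified Tender (section 7)? no. So the procurement is not a Class-F Acquisition.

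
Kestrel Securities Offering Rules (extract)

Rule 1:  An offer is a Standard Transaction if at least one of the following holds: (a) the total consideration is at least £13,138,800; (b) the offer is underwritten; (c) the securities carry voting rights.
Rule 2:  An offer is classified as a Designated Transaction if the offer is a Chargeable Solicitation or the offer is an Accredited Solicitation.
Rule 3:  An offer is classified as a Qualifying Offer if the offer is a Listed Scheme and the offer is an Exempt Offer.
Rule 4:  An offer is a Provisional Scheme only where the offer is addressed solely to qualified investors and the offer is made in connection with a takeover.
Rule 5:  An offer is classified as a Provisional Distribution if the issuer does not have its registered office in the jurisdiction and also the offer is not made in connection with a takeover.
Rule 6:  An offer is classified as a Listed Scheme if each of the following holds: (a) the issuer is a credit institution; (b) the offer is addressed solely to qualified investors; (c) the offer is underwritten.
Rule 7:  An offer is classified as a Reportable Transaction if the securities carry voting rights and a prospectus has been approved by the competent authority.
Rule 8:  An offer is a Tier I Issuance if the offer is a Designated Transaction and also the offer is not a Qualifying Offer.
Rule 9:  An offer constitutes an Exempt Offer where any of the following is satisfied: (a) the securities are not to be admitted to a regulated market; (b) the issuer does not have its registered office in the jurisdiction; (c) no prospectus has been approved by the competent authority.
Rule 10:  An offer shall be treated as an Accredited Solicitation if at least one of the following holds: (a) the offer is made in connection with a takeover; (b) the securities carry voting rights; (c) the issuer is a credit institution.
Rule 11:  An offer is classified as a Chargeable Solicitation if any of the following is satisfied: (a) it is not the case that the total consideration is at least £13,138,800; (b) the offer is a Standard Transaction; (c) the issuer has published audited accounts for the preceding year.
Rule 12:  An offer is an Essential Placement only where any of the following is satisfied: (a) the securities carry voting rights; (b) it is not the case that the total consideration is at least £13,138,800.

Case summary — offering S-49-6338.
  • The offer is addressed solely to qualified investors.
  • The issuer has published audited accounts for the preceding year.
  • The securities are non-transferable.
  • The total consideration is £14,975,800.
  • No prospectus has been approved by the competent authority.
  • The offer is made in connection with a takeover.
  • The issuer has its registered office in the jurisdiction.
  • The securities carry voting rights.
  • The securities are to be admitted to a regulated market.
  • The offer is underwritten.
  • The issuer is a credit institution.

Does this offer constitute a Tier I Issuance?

No

rule 1 — Standard Transaction: [total consideration: £14,975,800 ≥ £13,138,800? yes] OR [the offer is underwritten? yes] OR [the securities carry voting rights? yes] → satisfied.
rule 11 — Chargeable Solicitation: [total consideration: £14,975,800 ≥ £13,138,800? yes, so negated condition no] OR [Standard Transaction (rule 1)? yes] OR [the issuer has published audited accounts for the preceding year? yes] → satisfied.
rule 10 — Accredited Solicitation: [the offer is made in connection with a takeover? yes] OR [the securities carry voting rights? yes] OR [the issuer is a credit institution? yes] → satisfied.
rule 2 — Designated Transaction: [Chargeable Solicitation (rule 11)? yes] OR [Accredited Solicitation (rule 10)? yes] → satisfied.
rule 6 — Listed Scheme: [the issuer is a credit institution? yes] AND [the offer is addressed solely to qualified investors? yes] AND [the offer is underwritten? yes] → satisfied.
rule 9 — Exempt Offer: [the securities are not to be admitted to a regulated market? no] OR [the issuer does not have its registered office in the jurisdiction? no] OR [no prospectus has been approved by the competent authority? yes] → satisfied.
rule 3 — Qualifying Offer: [Listed Scheme (rule 6)? yes] AND [Exempt Offer (rule 9)? yes] → satisfied.
rule 8 — Tier I Issuance: [Designated Transaction (rule 2)? yes] AND [not a Qualifying Offer (rule 3)? no] → not satisfied.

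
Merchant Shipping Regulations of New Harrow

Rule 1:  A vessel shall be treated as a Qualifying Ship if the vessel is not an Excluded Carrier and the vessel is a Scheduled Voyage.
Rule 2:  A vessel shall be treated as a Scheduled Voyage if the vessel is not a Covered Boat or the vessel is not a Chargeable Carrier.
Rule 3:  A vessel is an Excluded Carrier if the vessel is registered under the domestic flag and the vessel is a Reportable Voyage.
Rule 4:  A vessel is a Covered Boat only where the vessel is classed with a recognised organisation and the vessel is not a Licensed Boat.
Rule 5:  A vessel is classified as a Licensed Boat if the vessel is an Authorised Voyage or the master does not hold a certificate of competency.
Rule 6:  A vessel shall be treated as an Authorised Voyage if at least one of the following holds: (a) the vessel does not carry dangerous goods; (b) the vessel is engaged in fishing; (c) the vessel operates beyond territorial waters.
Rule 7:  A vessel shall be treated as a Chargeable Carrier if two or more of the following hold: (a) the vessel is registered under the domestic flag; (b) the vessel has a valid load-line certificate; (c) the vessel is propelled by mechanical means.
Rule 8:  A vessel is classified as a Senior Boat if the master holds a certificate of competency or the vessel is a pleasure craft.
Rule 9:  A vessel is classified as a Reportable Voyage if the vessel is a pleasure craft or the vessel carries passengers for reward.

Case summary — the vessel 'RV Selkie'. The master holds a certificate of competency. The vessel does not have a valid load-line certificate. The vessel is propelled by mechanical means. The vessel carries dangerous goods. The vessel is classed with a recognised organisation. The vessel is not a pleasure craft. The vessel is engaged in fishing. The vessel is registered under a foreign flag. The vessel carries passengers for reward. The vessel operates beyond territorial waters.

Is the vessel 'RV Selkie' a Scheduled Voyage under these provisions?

Yes

rule 6 — Authorised Voyage: [the vessel does not carry dangerous goods? no] OR [the vessel is engaged in fishing? yes] OR [the vessel operates beyond territorial waters? yes] → satisfied.
rule 5 — Licensed Boat: [Authorised Voyage (rule 6)? yes] OR [the master does not hold a certificate of competency? no] → satisfied.
rule 4 — Covered Boat: [the vessel is classed with a recognised organisation? yes] AND [not a Licensed Boat (rule 5)? no] → not satisfied.
rule 7 — Chargeable Carrier: the vessel is registered under the domestic flag? no; the vessel has a valid load-line certificate? no; the vessel is propelled by mechanical means? yes — 1 of 3 hold (need ≥2) → not satisfied.
rule 2 — Scheduled Voyage: [not a Covered Boat (rule 4)? yes] OR [not a Chargeable Carrier (rule 7)? yes] → satisfied.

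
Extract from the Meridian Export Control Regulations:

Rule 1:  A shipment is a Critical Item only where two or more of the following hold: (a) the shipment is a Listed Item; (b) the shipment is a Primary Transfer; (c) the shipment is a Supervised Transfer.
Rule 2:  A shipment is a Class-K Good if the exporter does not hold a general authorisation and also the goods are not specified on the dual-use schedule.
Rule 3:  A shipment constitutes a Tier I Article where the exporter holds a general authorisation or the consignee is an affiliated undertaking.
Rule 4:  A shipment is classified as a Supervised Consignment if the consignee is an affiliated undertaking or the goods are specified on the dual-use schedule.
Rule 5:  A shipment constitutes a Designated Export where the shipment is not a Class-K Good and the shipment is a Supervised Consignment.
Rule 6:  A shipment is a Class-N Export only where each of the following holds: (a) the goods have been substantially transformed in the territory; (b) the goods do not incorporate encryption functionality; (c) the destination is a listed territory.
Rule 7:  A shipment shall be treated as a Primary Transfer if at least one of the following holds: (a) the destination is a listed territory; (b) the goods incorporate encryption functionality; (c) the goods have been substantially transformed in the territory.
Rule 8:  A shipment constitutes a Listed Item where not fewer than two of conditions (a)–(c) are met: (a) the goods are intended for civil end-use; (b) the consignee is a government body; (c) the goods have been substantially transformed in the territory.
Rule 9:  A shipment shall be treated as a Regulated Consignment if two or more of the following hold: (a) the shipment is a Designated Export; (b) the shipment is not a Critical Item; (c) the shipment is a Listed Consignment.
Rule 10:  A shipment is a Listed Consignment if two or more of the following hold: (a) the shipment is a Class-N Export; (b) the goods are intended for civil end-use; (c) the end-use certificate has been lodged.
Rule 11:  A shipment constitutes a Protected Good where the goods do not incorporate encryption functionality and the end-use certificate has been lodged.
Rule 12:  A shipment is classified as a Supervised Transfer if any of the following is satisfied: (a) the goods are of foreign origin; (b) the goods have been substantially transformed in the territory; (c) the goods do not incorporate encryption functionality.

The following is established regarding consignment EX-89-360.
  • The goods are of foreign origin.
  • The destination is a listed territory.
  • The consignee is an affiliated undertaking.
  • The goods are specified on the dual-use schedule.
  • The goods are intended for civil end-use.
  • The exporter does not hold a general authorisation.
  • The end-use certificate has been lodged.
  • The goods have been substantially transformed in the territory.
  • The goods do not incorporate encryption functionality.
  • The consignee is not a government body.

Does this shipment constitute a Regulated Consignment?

Yes

rule 2 — Class-K Good: [the exporter does not hold a general authorisation? yes] AND [the goods are not specified on the dual-use schedule? no] → not satisfied.
rule 4 — Supervised Consignment: [the consignee is an affiliated undertaking? yes] OR [the goods are specified on the dual-use schedule? yes] → satisfied.
rule 5 — Designated Export: [not a Class-K Good (rule 2)? yes] AND [Supervised Consignment (rule 4)? yes] → satisfied.
rule 8 — Listed Item: the goods are intended for civil end-use? yes; the consignee is a government body? no; the goods have been substantially transformed in the territory? yes — 2 of 3 hold (need ≥2) → satisfied.
rule 7 — Primary Transfer: [the destination is a listed territory? yes] OR [the goods incorporate encryption functionality? no] OR [the goods have been substantially transformed in the territory? yes] → satisfied.
rule 12 — Supervised Transfer: [the goods are of foreign origin? yes] OR [the goods have been substantially transformed in the territory? yes] OR [the goods do not incorporate encryption functionality? yes] → satisfied.
rule 1 — Critical Item: Listed Item (rule 8)? yes; Primary Transfer (rule 7)? yes; Supervised Transfer (rule 12)? yes — 3 of 3 hold (need ≥2) → satisfied.
rule 6 — Class-N Export: [the goods have been substantially transformed in the territory? yes] AND [the goods do not incorporate encryption functionality? yes] AND [the destination is a listed territory? yes] → satisfied.
rule 10 — Listed Consignment: Class-N Export (rule 6)? yes; the goods are intended for civil end-use? yes; the end-use certificate has been lodged? yes — 3 of 3 hold (need ≥2) → satisfied.
rule 9 — Regulated Consignment: Designated Export (rule 5)? yes; not a Critical Item (rule 1)? no; Listed Consignment (rule 10)? yes — 2 of 3 hold (need ≥2) → satisfied.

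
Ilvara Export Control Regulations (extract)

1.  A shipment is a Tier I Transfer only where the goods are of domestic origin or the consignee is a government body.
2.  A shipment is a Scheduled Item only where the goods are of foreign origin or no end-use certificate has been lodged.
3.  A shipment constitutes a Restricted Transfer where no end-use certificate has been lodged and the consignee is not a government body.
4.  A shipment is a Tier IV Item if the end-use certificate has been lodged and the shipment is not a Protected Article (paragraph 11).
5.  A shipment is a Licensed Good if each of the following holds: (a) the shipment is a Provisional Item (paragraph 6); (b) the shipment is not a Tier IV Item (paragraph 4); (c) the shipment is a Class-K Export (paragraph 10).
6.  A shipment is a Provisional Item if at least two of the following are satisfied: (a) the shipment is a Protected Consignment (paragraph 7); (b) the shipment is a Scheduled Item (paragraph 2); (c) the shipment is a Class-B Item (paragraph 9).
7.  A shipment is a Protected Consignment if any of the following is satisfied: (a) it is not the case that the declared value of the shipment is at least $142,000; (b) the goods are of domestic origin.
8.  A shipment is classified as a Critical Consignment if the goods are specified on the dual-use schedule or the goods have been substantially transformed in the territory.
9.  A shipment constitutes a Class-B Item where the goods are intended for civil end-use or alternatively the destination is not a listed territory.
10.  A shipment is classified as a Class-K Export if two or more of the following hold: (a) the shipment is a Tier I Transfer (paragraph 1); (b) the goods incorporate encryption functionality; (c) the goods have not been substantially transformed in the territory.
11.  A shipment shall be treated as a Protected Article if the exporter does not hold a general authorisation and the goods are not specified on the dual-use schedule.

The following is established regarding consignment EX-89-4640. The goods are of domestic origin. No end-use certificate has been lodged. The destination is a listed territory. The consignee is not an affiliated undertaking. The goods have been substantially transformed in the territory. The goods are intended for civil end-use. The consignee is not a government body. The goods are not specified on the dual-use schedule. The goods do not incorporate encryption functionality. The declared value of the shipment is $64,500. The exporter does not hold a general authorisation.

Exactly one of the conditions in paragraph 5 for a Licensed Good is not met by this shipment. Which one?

paragraph 7 — Protected Consignment: [declared value of the shipment: $64,500 ≥ $142,000? no, so negated condition yes] OR [the goods are of domestic origin? yes] → satisfied.
paragraph 2 — Scheduled Item: [the goods are of foreign origin? no] OR [no end-use certificate has been lodged? yes] → satisfied.
paragraph 9 — Class-B Item: [the goods are intended for civil end-use? yes] OR [the destination is not a listed territory? no] → satisfied.
paragraph 6 — Provisional Item: Protected Consignment (paragraph 7)? yes; Scheduled Item (paragraph 2)? yes; Class-B Item (paragraph 9)? yes — 3 of 3 hold (need ≥2) → satisfied.
paragraph 11 — Protected Article: [the exporter does not hold a general authorisation? yes] AND [the goods are not specified on the dual-use schedule? yes] → satisfied.
paragraph 4 — Tier IV Item: [the end-use certificate has been lodged? no] AND [not a Protected Article (paragraph 11)? no] → not satisfied.
paragraph 1 — Tier I Transfer: [the goods are of domestic origin? yes] OR [the consignee is a government body? no] → satisfied.
paragraph 10 — Class-K Export: Tier I Transfer (paragraph 1)? yes; the goods incorporate encryption functionality? no; the goods have not been substantially transformed in the territory? no — 1 of 3 hold (need ≥2) → not satisfied.
paragraph 5 — Licensed Good: [Provisional Item (paragraph 6)? yes] AND [not a Tier IV Item (paragraph 4)? yes] AND [Class-K Export (paragraph 10)? no] → not satisfied.

Class-K Export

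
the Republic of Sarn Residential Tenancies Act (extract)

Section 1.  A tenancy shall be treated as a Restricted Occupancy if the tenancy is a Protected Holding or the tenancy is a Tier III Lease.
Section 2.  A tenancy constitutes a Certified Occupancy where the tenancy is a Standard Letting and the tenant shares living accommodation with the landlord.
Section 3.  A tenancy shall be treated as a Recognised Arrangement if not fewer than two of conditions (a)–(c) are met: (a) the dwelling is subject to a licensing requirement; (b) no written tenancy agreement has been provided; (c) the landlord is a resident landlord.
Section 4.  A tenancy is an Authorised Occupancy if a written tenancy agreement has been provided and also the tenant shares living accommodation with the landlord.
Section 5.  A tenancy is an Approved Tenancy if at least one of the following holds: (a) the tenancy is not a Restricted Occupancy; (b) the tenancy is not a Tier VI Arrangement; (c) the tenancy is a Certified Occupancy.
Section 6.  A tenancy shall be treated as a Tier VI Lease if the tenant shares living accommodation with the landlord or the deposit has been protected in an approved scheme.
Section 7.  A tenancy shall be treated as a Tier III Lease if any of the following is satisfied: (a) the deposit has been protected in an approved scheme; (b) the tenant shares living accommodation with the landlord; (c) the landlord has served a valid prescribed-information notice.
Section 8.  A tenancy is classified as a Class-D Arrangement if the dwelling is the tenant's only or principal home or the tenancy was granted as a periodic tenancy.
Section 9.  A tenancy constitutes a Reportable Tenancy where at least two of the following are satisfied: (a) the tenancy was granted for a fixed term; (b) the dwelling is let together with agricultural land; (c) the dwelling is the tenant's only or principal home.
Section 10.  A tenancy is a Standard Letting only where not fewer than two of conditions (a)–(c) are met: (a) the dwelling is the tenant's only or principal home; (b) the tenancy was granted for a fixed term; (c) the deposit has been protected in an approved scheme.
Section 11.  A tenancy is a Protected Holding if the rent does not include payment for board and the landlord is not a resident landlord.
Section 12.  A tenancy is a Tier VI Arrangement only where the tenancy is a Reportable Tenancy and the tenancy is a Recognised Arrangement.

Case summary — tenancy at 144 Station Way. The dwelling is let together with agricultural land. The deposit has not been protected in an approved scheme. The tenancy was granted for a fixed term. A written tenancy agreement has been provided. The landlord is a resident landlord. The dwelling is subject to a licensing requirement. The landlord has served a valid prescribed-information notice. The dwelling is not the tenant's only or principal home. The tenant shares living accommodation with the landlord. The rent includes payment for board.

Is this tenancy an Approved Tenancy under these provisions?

No

section 11 — Protected Holding: [the rent does not include payment for board? no] AND [the landlord is not a resident landlord? no] → not satisfied.
section 7 — Tier III Lease: [the deposit has been protected in an approved scheme? no] OR [the tenant shares living accommodation with the landlord? yes] OR [the landlord has served a valid prescribed-information notice? yes] → satisfied.
section 1 — Restricted Occupancy: [Protected Holding (section 11)? no] OR [Tier III Lease (section 7)? yes] → satisfied.
section 9 — Reportable Tenancy: the tenancy was granted for a fixed term? yes; the dwelling is let together with agricultural land? yes; the dwelling is the tenant's only or principal home? no — 2 of 3 hold (need ≥2) → satisfied.
section 3 — Recognised Arrangement: the dwelling is subject to a licensing requirement? yes; no written tenancy agreement has been provided? no; the landlord is a resident landlord? yes — 2 of 3 hold (need ≥2) → satisfied.
section 12 — Tier VI Arrangement: [Reportable Tenancy (section 9)? yes] AND [Recognised Arrangement (section 3)? yes] → satisfied.
section 10 — Standard Letting: the dwelling is the tenant's only or principal home? no; the tenancy was granted for a fixed term? yes; the deposit has been protected in an approved scheme? no — 1 of 3 hold (need ≥2) → not satisfied.
section 2 — Certified Occupancy: [Standard Letting (section 10)? no] AND [the tenant shares living accommodation with the landlord? yes] → not satisfied.
section 5 — Approved Tenancy: [not a Restricted Occupancy (section 1)? no] OR [not a Tier VI Arrangement (section 12)? no] OR [Certified Occupancy (section 2)? no] → not satisfied.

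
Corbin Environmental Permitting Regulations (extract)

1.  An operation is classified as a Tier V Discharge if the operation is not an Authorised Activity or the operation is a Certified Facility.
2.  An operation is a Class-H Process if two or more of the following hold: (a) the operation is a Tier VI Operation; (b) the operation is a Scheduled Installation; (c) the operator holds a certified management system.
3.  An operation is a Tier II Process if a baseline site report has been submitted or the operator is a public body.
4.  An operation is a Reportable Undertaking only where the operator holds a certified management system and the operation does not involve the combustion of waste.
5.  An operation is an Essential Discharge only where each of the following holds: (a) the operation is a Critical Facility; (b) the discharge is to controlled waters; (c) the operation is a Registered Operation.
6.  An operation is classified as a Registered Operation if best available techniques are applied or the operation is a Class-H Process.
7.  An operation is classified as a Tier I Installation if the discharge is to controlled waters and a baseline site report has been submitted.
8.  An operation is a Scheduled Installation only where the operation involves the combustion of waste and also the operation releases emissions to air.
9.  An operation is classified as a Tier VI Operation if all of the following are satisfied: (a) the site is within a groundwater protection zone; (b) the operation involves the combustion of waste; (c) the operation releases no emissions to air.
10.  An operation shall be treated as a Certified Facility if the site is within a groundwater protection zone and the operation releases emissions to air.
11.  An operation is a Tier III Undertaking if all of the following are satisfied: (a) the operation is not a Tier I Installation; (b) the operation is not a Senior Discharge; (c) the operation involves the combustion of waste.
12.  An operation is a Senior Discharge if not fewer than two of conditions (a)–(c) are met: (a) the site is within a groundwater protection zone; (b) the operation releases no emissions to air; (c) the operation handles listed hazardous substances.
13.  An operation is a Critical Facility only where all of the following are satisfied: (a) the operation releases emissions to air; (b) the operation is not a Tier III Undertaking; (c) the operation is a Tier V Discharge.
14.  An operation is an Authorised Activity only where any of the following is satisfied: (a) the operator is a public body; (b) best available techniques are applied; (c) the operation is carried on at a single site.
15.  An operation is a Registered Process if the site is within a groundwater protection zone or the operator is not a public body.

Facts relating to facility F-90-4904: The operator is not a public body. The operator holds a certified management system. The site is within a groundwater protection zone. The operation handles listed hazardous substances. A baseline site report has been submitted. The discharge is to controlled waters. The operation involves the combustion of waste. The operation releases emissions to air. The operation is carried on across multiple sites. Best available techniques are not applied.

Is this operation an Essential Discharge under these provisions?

Yes

Under paragraph 7: the discharge is to controlled waters? yes; and a baseline site report has been submitted? yes. So the operation is a Tier I Installation.
Under paragraph 12: the site is within a groundwater protection zone? yes; the operation releases no emissions to air? no; the operation handles listed hazardous substances? yes — 2 of 3 hold (need ≥2) → satisfied.
Under paragraph 11: not a Tier I Installation (paragraph 7)? no; and not a Senior Discharge (paragraph 12)? no; and the operation involves the combustion of waste? yes. So the operation is not a Tier III Undertaking.
Under paragraph 14: the operator is a public body? no; or best available techniques are applied? no; or the operation is carried on at a single site? no. So the operation is not an Authorised Activity.
Under paragraph 10: the site is within a groundwater protection zone? yes; and the operation releases emissions to air? yes. So the operation is a Certified Facility.
Under paragraph 1: not an Authorised Activity (paragraph 14)? yes; or Certified Facility (paragraph 10)? yes. So the operation is a Tier V Discharge.
Under paragraph 13: the operation releases emissions to air? yes; and not a Tier III Undertaking (paragraph 11)? yes; and Tier V Discharge (paragraph 1)? yes. So the operation is a Critical Facility.
Under paragraph 9: the site is within a groundwater protection zone? yes; and the operation involves the combustion of waste? yes; and the operation releases no emissions to air? no. So the operation is not a Tier VI Operation.
Under paragraph 8: the operation involves the combustion of waste? yes; and the operation releases emissions to air? yes. So the operation is a Scheduled Installation.
Under paragraph 2: Tier VI Operation (paragraph 9)? no; Scheduled Installation (paragraph 8)? yes; the operator holds a certified management system? yes — 2 of 3 hold (need ≥2) → satisfied.
Under paragraph 6: best available techniques are applied? no; or Class-H Process (paragraph 2)? yes. So the operation is a Registered Operation.
Under paragraph 5: Critical Facility (paragraph 13)? yes; and the discharge is to controlled waters? yes; and Registered Operation (paragraph 6)? yes. So the operation is an Essential Discharge.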